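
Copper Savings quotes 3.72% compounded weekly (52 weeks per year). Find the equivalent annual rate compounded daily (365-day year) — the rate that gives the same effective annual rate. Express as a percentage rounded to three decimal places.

EAR = (1 + 0.0372/52)^52 − 1 = 0.037887.
Solve (1 + r/365)^365 = 1.037887: r/365 = 1.037887^(1/365) − 1 = 0.000102, so r = 0.037189 = 3.719%.

3.719%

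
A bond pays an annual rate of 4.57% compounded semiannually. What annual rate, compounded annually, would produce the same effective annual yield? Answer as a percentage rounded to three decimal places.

4.622%

EAR = (1 + 0.0457/2)^2 − 1 = 0.046222.
Compounded annually, the equivalent nominal rate is the EAR itself: 4.622%.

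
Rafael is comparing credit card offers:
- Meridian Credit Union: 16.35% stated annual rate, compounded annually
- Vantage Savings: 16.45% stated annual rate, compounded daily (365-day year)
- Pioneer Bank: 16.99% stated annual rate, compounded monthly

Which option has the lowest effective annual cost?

Meridian Credit Union

Meridian Credit Union: compounded annually, EAR = 16.350%
Vantage Savings: (1 + 0.1645/365)^365 − 1 = 17.876%
Pioneer Bank: (1 + 0.1699/12)^12 − 1 = 18.377%
The lowest effective annual rate is Meridian Credit Union at 16.350%.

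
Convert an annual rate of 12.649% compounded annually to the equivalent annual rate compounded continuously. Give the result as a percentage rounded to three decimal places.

11.911%

Compounded annually, EAR = nominal = 0.126490.
Equivalent continuous rate: r = ln(1 + 0.126490) = 0.119107 = 11.911%.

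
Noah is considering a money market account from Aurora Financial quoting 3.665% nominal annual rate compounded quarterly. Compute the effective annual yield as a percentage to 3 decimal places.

3.716%

EAR = (1 + 0.03665/4)^4 − 1.
= (1 + 0.009163)^4 − 1 = 1.037157 − 1 = 3.716%.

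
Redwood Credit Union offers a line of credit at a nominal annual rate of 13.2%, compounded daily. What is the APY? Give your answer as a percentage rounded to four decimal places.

14.1081%

EAR = (1 + 0.132/365)^365 − 1.
= (1 + 0.000362)^365 − 1 = 1.141081 − 1 = 14.1081%.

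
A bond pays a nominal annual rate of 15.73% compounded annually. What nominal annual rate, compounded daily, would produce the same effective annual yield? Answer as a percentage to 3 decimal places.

Compounded annually, EAR = nominal = 0.157300.
Solve (1 + r/365)^365 = 1.157300: r/365 = 1.157300^(1/365) − 1 = 0.000400, so r = 0.146119 = 14.612%.

14.612%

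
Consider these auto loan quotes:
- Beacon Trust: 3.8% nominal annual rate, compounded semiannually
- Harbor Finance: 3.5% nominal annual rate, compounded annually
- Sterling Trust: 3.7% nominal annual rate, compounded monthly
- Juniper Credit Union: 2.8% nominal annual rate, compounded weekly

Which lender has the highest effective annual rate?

Beacon Trust

Beacon Trust: (1 + 0.038/2)^2 − 1 = 3.836%
Harbor Finance: compounded annually, EAR = 3.500%
Sterling Trust: (1 + 0.037/12)^12 − 1 = 3.763%
Juniper Credit Union: (1 + 0.028/52)^52 − 1 = 2.839%
The highest effective annual rate is Beacon Trust at 3.836%.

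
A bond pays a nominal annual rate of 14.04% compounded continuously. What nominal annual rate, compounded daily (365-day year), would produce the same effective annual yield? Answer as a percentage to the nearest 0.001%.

EAR under continuous compounding: e^0.1404 − 1 = 0.150734.
Solve (1 + r/365)^365 = 1.150734: r/365 = 1.150734^(1/365) − 1 = 0.000385, so r = 0.140427 = 14.043%.

14.043%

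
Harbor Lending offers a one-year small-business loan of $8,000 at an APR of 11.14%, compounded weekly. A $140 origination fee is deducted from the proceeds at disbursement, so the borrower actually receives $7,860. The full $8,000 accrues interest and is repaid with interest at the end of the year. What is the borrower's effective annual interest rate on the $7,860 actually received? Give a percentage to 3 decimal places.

13.762%

Amount owed after one year: 8,000 × (1 + 0.1114/52)^52 = 8,000 × 1.117709 = $8,941.67.
Effective rate on net proceeds: 8,941.67 / 7,860 − 1 = 0.137617 = 13.762%.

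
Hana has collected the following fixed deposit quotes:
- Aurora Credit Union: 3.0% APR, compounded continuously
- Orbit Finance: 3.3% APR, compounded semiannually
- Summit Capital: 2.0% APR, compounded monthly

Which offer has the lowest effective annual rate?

Aurora Credit Union: e^0.030 − 1 = 3.045%
Orbit Finance: (1 + 0.033/2)^2 − 1 = 3.327%
Summit Capital: (1 + 0.020/12)^12 − 1 = 2.018%
The lowest effective annual rate is Summit Capital at 2.018%.

Summit Capital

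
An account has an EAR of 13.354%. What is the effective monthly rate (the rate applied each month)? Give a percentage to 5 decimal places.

The per-month rate i satisfies (1 + i)^12 = 1 + 0.13354.
i = 1.13354^(1/12) − 1 = 0.0105002 = 1.05002%.

1.05002%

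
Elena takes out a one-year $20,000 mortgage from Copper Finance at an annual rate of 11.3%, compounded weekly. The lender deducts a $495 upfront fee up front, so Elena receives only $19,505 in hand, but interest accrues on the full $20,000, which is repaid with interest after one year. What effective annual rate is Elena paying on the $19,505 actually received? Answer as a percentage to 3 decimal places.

14.791%

Amount owed after one year: 20,000 × (1 + 0.113/52)^52 = 20,000 × 1.119495 = $22,389.89.
Effective rate on net proceeds: 22,389.89 / 19,505 − 1 = 0.147905 = 14.791%.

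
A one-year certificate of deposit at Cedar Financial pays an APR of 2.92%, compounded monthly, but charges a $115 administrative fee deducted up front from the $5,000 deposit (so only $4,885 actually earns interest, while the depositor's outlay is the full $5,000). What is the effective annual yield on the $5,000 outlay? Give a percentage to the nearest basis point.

Value after one year: 4,885 × (1 + 0.0292/12)^12 = 4,885 × 1.029594 = $5,029.57.
Effective yield on the $5,000 outlay: 5,029.57 / 5,000 − 1 = 0.005913 = 0.59%.

0.59%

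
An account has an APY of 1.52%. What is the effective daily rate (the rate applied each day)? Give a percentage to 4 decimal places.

0.0041%

The per-day rate i satisfies (1 + i)^365 = 1 + 0.0152.
i = 1.0152^(1/365) − 1 = 0.0000413 = 0.0041%.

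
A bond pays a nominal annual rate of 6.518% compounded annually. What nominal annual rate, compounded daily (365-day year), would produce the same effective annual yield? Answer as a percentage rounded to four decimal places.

Compounded annually, EAR = nominal = 0.065180.
Solve (1 + r/365)^365 = 1.065180: r/365 = 1.065180^(1/365) − 1 = 0.000173, so r = 0.063149 = 6.3149%.

6.3149%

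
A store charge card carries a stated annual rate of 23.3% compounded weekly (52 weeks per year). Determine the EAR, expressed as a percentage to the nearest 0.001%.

26.172%

EAR = (1 + 0.233/52)^52 − 1.
= (1 + 0.004481)^52 − 1 = 1.261725 − 1 = 26.172%.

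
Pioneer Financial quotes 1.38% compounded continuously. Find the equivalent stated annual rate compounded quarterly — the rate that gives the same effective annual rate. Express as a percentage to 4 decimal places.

1.3824%

EAR under continuous compounding: e^0.0138 − 1 = 0.013896.
Solve (1 + r/4)^4 = 1.013896: r/4 = 1.013896^(1/4) − 1 = 0.003456, so r = 0.013824 = 1.3824%.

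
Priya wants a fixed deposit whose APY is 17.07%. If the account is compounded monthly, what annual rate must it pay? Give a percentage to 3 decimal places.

(1 + r/12)^12 − 1 = 0.1707, so 1 + r/12 = 1.1707^(1/12).
r/12 = 0.013220, so r = 0.158641 = 15.864%.

15.864%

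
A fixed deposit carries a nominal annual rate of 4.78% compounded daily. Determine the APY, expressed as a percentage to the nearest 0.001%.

EAR = (1 + 0.0478/365)^365 − 1.
= 1.048958 − 1 = 4.896%.

4.896%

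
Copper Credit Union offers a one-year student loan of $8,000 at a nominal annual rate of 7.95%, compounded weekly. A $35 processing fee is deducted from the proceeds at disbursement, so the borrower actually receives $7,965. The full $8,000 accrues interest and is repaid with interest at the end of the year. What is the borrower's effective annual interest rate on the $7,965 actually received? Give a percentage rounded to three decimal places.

Amount owed after one year: 8,000 × (1 + 0.0795/52)^52 = 8,000 × 1.082680 = $8,661.44.
Effective rate on net proceeds: 8,661.44 / 7,965 − 1 = 0.087437 = 8.744%.

8.744%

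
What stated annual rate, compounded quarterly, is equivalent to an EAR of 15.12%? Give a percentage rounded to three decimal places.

14.331%

(1 + r/4)^4 − 1 = 0.1512, so 1 + r/4 = 1.1512^(1/4).
r/4 = 0.035828, so r = 0.143312 = 14.331%.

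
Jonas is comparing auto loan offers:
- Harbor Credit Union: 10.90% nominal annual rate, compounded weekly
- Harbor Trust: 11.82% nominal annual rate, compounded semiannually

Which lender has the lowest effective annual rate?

Harbor Credit Union: (1 + 0.1090/52)^52 − 1 = 11.504%
Harbor Trust: (1 + 0.1182/2)^2 − 1 = 12.169%
The lowest effective annual rate is Harbor Credit Union at 11.504%.

Harbor Credit Union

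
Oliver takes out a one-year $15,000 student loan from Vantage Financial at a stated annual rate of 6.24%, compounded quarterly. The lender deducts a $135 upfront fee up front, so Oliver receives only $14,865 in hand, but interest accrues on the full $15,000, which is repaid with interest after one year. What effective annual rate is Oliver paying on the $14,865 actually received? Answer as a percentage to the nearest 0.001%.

Amount owed after one year: 15,000 × (1 + 0.0624/4)^4 = 15,000 × 1.063875 = $15,958.13.
Effective rate on net proceeds: 15,958.13 / 14,865 − 1 = 0.073537 = 7.354%.

7.354%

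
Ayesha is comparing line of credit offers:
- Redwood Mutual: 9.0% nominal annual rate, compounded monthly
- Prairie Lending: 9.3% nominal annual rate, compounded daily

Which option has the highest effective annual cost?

Prairie Lending

Redwood Mutual: (1 + 0.090/12)^12 − 1 = 9.381%
Prairie Lending: (1 + 0.093/365)^365 − 1 = 9.745%
The highest effective annual rate is Prairie Lending at 9.745%.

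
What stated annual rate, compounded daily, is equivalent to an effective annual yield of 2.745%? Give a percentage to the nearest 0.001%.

2.708%

(1 + r/365)^365 − 1 = 0.02745, so 1 + r/365 = 1.02745^(1/365).
r/365 = 0.000074, so r = 0.027081 = 2.708%.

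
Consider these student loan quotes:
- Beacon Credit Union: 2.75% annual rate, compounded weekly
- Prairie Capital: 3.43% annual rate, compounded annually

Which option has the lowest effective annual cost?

Beacon Credit Union: (1 + 0.0275/52)^52 − 1 = 2.787%
Prairie Capital: compounded annually, EAR = 3.430%
The lowest effective annual rate is Beacon Credit Union at 2.787%.

Beacon Credit Union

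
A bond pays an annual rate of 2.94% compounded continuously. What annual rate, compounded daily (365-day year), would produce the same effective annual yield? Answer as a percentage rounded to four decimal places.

2.9401%

EAR under continuous compounding: e^0.0294 − 1 = 0.029836.
Solve (1 + r/365)^365 = 1.029836: r/365 = 1.029836^(1/365) − 1 = 0.000081, so r = 0.029401 = 2.9401%.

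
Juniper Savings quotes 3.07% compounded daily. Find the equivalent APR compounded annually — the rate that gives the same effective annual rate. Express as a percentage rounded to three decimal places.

EAR = (1 + 0.0307/365)^365 − 1 = 0.031175.
Compounded annually, the equivalent nominal rate is the EAR itself: 3.117%.

3.117%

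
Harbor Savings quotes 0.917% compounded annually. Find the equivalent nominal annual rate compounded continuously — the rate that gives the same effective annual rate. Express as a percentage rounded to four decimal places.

Compounded annually, EAR = nominal = 0.009170.
Equivalent continuous rate: r = ln(1 + 0.009170) = 0.009128 = 0.9128%.

0.9128%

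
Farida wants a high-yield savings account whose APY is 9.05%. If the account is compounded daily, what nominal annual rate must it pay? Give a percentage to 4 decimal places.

8.6647%

(1 + r/365)^365 − 1 = 0.0905, so 1 + r/365 = 1.0905^(1/365).
r/365 = 0.000237, so r = 0.086647 = 8.6647%.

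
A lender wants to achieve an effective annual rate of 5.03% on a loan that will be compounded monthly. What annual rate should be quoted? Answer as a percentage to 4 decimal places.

4.9176%

(1 + r/12)^12 − 1 = 0.0503, so 1 + r/12 = 1.0503^(1/12).
r/12 = 0.004098, so r = 0.049176 = 4.9176%.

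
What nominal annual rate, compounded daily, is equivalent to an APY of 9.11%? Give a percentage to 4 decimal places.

8.7197%

(1 + r/365)^365 − 1 = 0.0911, so 1 + r/365 = 1.0911^(1/365).
r/365 = 0.000239, so r = 0.087197 = 8.7197%.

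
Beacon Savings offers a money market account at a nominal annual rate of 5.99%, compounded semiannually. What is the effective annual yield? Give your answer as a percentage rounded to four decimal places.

6.0797%

EAR = (1 + 0.0599/2)^2 − 1.
= 1.060797 − 1 = 6.0797%.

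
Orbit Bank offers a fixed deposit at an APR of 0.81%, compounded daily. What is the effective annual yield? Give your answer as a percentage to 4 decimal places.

0.8133%

EAR = (1 + 0.0081/365)^365 − 1.
= 1.008133 − 1 = 0.8133%.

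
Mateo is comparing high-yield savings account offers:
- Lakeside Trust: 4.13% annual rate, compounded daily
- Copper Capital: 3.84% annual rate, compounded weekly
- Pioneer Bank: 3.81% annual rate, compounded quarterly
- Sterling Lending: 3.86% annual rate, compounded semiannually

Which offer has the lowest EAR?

Pioneer Bank

Lakeside Trust: (1 + 0.0413/365)^365 − 1 = 4.216%
Copper Capital: (1 + 0.0384/52)^52 − 1 = 3.913%
Pioneer Bank: (1 + 0.0381/4)^4 − 1 = 3.865%
Sterling Lending: (1 + 0.0386/2)^2 − 1 = 3.897%
The lowest effective annual rate is Pioneer Bank at 3.865%.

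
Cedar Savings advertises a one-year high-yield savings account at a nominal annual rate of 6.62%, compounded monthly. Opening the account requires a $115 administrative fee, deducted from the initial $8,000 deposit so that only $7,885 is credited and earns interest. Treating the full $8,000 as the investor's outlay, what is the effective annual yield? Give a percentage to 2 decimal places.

5.29%

Value after one year: 7,885 × (1 + 0.0662/12)^12 = 7,885 × 1.068246 = $8,423.12.
Effective yield on the $8,000 outlay: 8,423.12 / 8,000 − 1 = 0.052890 = 5.29%.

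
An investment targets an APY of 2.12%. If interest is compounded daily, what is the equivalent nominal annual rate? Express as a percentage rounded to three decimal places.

2.098%

(1 + r/365)^365 − 1 = 0.0212, so 1 + r/365 = 1.0212^(1/365).
r/365 = 0.000057, so r = 0.020979 = 2.098%.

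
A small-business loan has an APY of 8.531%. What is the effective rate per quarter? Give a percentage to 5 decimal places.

The per-quarter rate i satisfies (1 + i)^4 = 1 + 0.08531.
i = 1.08531^(1/4) − 1 = 0.0206773 = 2.06773%.

2.06773%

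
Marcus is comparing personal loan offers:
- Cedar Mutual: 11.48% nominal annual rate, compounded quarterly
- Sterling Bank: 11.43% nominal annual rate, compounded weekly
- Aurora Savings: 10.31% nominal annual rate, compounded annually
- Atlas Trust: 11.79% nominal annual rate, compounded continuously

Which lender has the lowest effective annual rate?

Cedar Mutual: (1 + 0.1148/4)^4 − 1 = 11.984%
Sterling Bank: (1 + 0.1143/52)^52 − 1 = 12.095%
Aurora Savings: compounded annually, EAR = 10.310%
Atlas Trust: e^0.1179 − 1 = 12.513%
The lowest effective annual rate is Aurora Savings at 10.310%.

Aurora Savings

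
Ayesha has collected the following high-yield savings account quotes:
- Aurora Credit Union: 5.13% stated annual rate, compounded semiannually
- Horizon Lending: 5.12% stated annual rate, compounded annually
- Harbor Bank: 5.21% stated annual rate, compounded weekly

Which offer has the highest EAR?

Aurora Credit Union: (1 + 0.0513/2)^2 − 1 = 5.196%
Horizon Lending: compounded annually, EAR = 5.120%
Harbor Bank: (1 + 0.0521/52)^52 − 1 = 5.345%
The highest effective annual rate is Harbor Bank at 5.345%.

Harbor Bank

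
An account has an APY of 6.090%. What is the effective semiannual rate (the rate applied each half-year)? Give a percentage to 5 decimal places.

3.00000%

The per-half-year rate i satisfies (1 + i)^2 = 1 + 0.06090.
i = 1.06090^(1/2) − 1 = 0.0300000 = 3.00000%.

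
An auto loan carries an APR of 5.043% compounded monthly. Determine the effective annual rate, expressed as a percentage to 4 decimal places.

EAR = (1 + 0.05043/12)^12 − 1.
= (1 + 0.004203)^12 − 1 = 1.051612 − 1 = 5.1612%.

5.1612%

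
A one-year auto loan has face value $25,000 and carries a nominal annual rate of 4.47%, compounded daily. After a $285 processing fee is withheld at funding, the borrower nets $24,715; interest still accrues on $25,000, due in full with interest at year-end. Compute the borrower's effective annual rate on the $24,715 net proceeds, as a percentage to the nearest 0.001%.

5.777%

Amount owed after one year: 25,000 × (1 + 0.0447/365)^365 = 25,000 × 1.045711 = $26,142.78.
Effective rate on net proceeds: 26,142.78 / 24,715 − 1 = 0.057770 = 5.777%.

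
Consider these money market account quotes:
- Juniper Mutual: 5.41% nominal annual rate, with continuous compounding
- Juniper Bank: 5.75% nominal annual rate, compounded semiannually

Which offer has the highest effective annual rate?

Juniper Bank

Juniper Mutual: e^0.0541 − 1 = 5.559%
Juniper Bank: (1 + 0.0575/2)^2 − 1 = 5.833%
The highest effective annual rate is Juniper Bank at 5.833%.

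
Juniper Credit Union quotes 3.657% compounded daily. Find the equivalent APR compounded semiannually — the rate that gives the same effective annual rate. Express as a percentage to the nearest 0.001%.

EAR = (1 + 0.03657/365)^365 − 1 = 0.037245.
Solve (1 + r/2)^2 = 1.037245: r/2 = 1.037245^(1/2) − 1 = 0.018452, so r = 0.036905 = 3.690%.

3.690%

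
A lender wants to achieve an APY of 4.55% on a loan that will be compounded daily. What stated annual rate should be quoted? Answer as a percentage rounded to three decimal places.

(1 + r/365)^365 − 1 = 0.0455, so 1 + r/365 = 1.0455^(1/365).
r/365 = 0.000122, so r = 0.044498 = 4.450%.

4.450%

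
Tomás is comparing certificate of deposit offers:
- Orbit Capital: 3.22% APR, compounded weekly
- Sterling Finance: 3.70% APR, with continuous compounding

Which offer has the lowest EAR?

Orbit Capital

Orbit Capital: (1 + 0.0322/52)^52 − 1 = 3.271%
Sterling Finance: e^0.0370 − 1 = 3.769%
The lowest effective annual rate is Orbit Capital at 3.271%.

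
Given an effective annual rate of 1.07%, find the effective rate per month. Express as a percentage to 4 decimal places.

The per-month rate i satisfies (1 + i)^12 = 1 + 0.0107.
i = 1.0107^(1/12) − 1 = 0.0008873 = 0.0887%.

0.0887%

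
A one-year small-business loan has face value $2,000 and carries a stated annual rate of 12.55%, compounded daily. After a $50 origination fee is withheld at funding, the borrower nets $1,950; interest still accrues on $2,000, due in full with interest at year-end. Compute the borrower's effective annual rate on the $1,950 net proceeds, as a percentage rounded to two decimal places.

16.28%

Amount owed after one year: 2,000 × (1 + 0.1255/365)^365 = 2,000 × 1.133691 = $2,267.38.
Effective rate on net proceeds: 2,267.38 / 1,950 − 1 = 0.162760 = 16.28%.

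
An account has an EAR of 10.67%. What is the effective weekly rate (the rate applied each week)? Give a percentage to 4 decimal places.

The per-week rate i satisfies (1 + i)^52 = 1 + 0.1067.
i = 1.1067^(1/52) − 1 = 0.0019516 = 0.1952%.

0.1952%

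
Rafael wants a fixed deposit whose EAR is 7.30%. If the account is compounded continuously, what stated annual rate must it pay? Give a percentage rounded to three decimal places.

Continuous: nominal r satisfies e^r − 1 = 0.0730.
r = ln(1 + 0.0730) = ln(1.0730) = 0.070458 = 7.046%.

7.046%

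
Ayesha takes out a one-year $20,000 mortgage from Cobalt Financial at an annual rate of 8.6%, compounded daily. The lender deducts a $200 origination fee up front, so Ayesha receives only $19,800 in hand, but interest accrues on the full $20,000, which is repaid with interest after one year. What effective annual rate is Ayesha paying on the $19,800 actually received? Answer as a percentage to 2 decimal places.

10.08%

Amount owed after one year: 20,000 × (1 + 0.086/365)^365 = 20,000 × 1.089795 = $21,795.91.
Effective rate on net proceeds: 21,795.91 / 19,800 − 1 = 0.100803 = 10.08%.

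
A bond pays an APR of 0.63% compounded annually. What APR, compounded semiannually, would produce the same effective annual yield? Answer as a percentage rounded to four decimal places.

0.6290%

Compounded annually, EAR = nominal = 0.006300.
Solve (1 + r/2)^2 = 1.006300: r/2 = 1.006300^(1/2) − 1 = 0.003145, so r = 0.006290 = 0.6290%.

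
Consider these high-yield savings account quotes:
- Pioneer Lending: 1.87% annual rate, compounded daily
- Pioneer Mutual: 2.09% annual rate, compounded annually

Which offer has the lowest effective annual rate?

Pioneer Lending

Pioneer Lending: (1 + 0.0187/365)^365 − 1 = 1.888%
Pioneer Mutual: compounded annually, EAR = 2.090%
The lowest effective annual rate is Pioneer Lending at 1.888%.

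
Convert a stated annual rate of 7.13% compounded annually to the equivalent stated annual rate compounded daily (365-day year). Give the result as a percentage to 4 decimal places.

6.8879%

Compounded annually, EAR = nominal = 0.071300.
Solve (1 + r/365)^365 = 1.071300: r/365 = 1.071300^(1/365) − 1 = 0.000189, so r = 0.068879 = 6.8879%.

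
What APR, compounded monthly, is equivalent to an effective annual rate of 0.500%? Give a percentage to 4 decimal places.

0.4989%

(1 + r/12)^12 − 1 = 0.00500, so 1 + r/12 = 1.00500^(1/12).
r/12 = 0.000416, so r = 0.004989 = 0.4989%.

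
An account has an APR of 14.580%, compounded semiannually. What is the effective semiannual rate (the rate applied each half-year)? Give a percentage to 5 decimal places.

7.29000%

With a nominal annual rate compounded semiannually, the periodic rate is the nominal rate divided by 2.
i = 0.14580 / 2 = 0.0729000 = 7.29000%.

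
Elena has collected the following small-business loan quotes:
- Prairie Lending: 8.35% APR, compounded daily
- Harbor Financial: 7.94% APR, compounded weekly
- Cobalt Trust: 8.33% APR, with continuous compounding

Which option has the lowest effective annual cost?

Harbor Financial

Prairie Lending: (1 + 0.0835/365)^365 − 1 = 8.707%
Harbor Financial: (1 + 0.0794/52)^52 − 1 = 8.257%
Cobalt Trust: e^0.0833 − 1 = 8.687%
The lowest effective annual rate is Harbor Financial at 8.257%.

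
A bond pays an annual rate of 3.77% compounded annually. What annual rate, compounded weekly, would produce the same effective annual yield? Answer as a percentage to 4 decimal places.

Compounded annually, EAR = nominal = 0.037700.
Solve (1 + r/52)^52 = 1.037700: r/52 = 1.037700^(1/52) − 1 = 0.000712, so r = 0.037020 = 3.7020%.

3.7020%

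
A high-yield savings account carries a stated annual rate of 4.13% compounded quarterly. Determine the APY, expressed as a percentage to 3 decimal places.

4.194%

EAR = (1 + 0.0413/4)^4 − 1.
= (1 + 0.010325)^4 − 1 = 1.041944 − 1 = 4.194%.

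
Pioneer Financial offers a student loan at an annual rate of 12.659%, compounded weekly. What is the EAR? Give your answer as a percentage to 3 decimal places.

13.478%

EAR = (1 + 0.12659/52)^52 − 1.
= 1.134777 − 1 = 13.478%.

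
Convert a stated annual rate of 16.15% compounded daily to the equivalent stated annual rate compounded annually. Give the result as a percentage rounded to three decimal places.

17.523%

EAR = (1 + 0.1615/365)^365 − 1 = 0.175230.
Compounded annually, the equivalent nominal rate is the EAR itself: 17.523%.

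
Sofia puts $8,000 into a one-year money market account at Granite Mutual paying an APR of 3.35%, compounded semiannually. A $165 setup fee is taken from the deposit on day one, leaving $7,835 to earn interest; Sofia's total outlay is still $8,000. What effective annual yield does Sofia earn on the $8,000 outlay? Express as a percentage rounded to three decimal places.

1.246%

Value after one year: 7,835 × (1 + 0.0335/2)^2 = 7,835 × 1.033781 = $8,099.67.
Effective yield on the $8,000 outlay: 8,099.67 / 8,000 − 1 = 0.012459 = 1.246%.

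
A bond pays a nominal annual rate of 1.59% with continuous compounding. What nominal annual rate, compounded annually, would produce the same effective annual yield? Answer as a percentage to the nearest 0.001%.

1.603%

EAR under continuous compounding: e^0.0159 − 1 = 0.016027.
Compounded annually, the equivalent nominal rate is the EAR itself: 1.603%.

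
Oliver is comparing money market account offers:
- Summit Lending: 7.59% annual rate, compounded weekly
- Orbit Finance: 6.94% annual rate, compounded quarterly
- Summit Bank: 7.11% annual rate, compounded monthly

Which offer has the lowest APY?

Summit Lending: (1 + 0.0759/52)^52 − 1 = 7.879%
Orbit Finance: (1 + 0.0694/4)^4 − 1 = 7.123%
Summit Bank: (1 + 0.0711/12)^12 − 1 = 7.346%
The lowest effective annual rate is Orbit Finance at 7.123%.

Orbit Finance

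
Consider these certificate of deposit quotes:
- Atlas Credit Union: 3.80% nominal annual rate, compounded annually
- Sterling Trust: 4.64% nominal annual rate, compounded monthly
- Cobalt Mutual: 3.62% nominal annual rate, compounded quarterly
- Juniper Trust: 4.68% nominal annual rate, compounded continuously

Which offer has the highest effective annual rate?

Juniper Trust

Atlas Credit Union: compounded annually, EAR = 3.800%
Sterling Trust: (1 + 0.0464/12)^12 − 1 = 4.740%
Cobalt Mutual: (1 + 0.0362/4)^4 − 1 = 3.669%
Juniper Trust: e^0.0468 − 1 = 4.791%
The highest effective annual rate is Juniper Trust at 4.791%.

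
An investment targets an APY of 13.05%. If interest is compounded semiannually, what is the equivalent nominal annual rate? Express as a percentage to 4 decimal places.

(1 + r/2)^2 − 1 = 0.1305, so 1 + r/2 = 1.1305^(1/2).
r/2 = 0.063250, so r = 0.126499 = 12.6499%.

12.6499%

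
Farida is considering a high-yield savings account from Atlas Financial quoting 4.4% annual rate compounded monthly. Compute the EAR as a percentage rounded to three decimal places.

EAR = (1 + 0.044/12)^12 − 1.
= (1 + 0.003667)^12 − 1 = 1.044898 − 1 = 4.490%.

4.490%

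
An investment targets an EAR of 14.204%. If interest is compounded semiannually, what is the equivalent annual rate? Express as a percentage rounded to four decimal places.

13.7325%

(1 + r/2)^2 − 1 = 0.14204, so 1 + r/2 = 1.14204^(1/2).
r/2 = 0.068663, so r = 0.137325 = 13.7325%.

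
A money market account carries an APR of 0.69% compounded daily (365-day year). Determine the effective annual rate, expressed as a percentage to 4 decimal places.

EAR = (1 + 0.0069/365)^365 − 1.
= (1 + 0.000019)^365 − 1 = 1.006924 − 1 = 0.6924%.

0.6924%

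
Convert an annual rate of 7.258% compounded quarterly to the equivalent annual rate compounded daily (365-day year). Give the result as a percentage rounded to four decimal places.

7.1936%

EAR = (1 + 0.07258/4)^4 − 1 = 0.074579.
Solve (1 + r/365)^365 = 1.074579: r/365 = 1.074579^(1/365) − 1 = 0.000197, so r = 0.071936 = 7.1936%.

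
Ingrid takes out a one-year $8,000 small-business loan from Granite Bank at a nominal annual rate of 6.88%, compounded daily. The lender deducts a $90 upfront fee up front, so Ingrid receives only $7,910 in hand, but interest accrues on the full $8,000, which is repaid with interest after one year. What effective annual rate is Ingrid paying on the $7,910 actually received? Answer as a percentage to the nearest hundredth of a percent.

Amount owed after one year: 8,000 × (1 + 0.0688/365)^365 = 8,000 × 1.071215 = $8,569.72.
Effective rate on net proceeds: 8,569.72 / 7,910 − 1 = 0.083403 = 8.34%.

8.34%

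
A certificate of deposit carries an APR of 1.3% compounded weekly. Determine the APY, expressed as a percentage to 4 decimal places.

1.3083%

EAR = (1 + 0.013/52)^52 − 1.
= 1.013083 − 1 = 1.3083%.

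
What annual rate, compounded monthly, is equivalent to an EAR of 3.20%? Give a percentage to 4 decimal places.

3.1540%

(1 + r/12)^12 − 1 = 0.0320, so 1 + r/12 = 1.0320^(1/12).
r/12 = 0.002628, so r = 0.031540 = 3.1540%.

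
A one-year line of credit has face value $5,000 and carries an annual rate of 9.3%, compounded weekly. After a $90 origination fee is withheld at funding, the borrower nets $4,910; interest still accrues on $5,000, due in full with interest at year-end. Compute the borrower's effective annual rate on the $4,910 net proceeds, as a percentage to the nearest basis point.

Amount owed after one year: 5,000 × (1 + 0.093/52)^52 = 5,000 × 1.097371 = $5,486.85.
Effective rate on net proceeds: 5,486.85 / 4,910 − 1 = 0.117485 = 11.75%.

11.75%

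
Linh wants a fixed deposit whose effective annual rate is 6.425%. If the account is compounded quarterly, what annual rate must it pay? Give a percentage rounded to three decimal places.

6.276%

(1 + r/4)^4 − 1 = 0.06425, so 1 + r/4 = 1.06425^(1/4).
r/4 = 0.015689, so r = 0.062758 = 6.276%.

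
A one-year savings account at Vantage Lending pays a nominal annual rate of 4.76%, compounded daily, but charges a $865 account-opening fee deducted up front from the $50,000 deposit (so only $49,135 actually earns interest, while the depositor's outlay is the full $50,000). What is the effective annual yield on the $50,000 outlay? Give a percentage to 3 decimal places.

3.060%

Value after one year: 49,135 × (1 + 0.0476/365)^365 = 49,135 × 1.048748 = $51,530.22.
Effective yield on the $50,000 outlay: 51,530.22 / 50,000 − 1 = 0.030604 = 3.060%.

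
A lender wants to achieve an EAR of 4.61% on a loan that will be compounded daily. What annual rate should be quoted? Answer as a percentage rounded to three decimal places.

(1 + r/365)^365 − 1 = 0.0461, so 1 + r/365 = 1.0461^(1/365).
r/365 = 0.000123, so r = 0.045072 = 4.507%.

4.507%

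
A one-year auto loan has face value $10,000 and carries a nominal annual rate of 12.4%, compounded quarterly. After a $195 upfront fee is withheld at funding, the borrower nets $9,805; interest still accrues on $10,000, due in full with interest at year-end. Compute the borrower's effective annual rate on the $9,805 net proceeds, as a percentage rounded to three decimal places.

15.236%

Amount owed after one year: 10,000 × (1 + 0.124/4)^4 = 10,000 × 1.129886 = $11,298.86.
Effective rate on net proceeds: 11,298.86 / 9,805 − 1 = 0.152357 = 15.236%.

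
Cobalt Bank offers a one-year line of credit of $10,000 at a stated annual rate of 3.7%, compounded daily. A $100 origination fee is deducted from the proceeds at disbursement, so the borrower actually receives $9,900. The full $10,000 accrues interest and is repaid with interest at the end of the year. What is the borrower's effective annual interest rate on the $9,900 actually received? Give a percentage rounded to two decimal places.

Amount owed after one year: 10,000 × (1 + 0.037/365)^365 = 10,000 × 1.037691 = $10,376.91.
Effective rate on net proceeds: 10,376.91 / 9,900 − 1 = 0.048173 = 4.82%.

4.82%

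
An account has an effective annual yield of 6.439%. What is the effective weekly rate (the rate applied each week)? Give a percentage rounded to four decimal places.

The per-week rate i satisfies (1 + i)^52 = 1 + 0.06439.
i = 1.06439^(1/52) − 1 = 0.0012008 = 0.1201%.

0.1201%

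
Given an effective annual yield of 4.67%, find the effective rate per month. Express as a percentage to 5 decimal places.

The per-month rate i satisfies (1 + i)^12 = 1 + 0.0467.
i = 1.0467^(1/12) − 1 = 0.0038108 = 0.38108%.

0.38108%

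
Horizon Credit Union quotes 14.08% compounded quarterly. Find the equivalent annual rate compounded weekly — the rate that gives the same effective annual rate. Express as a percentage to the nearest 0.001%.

13.856%

EAR = (1 + 0.1408/4)^4 − 1 = 0.148410.
Solve (1 + r/52)^52 = 1.148410: r/52 = 1.148410^(1/52) − 1 = 0.002665, so r = 0.138563 = 13.856%.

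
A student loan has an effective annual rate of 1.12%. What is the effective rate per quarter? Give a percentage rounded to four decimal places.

0.2788%

The per-quarter rate i satisfies (1 + i)^4 = 1 + 0.0112.
i = 1.0112^(1/4) − 1 = 0.0027883 = 0.2788%.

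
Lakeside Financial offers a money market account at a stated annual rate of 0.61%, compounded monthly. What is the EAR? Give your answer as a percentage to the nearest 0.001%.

0.612%

EAR = (1 + 0.0061/12)^12 − 1.
= (1 + 0.000508)^12 − 1 = 1.006117 − 1 = 0.612%.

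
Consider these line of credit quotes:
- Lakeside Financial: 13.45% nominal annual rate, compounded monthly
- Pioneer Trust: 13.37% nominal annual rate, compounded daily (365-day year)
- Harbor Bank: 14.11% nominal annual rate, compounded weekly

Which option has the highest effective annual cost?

Lakeside Financial: (1 + 0.1345/12)^12 − 1 = 14.311%
Pioneer Trust: (1 + 0.1337/365)^365 − 1 = 14.302%
Harbor Bank: (1 + 0.1411/52)^52 − 1 = 15.132%
The highest effective annual rate is Harbor Bank at 15.132%.

Harbor Bank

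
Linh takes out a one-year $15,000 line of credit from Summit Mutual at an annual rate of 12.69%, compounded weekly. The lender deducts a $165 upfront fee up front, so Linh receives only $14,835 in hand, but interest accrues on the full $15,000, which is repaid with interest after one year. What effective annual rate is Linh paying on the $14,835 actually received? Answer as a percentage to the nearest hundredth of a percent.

Amount owed after one year: 15,000 × (1 + 0.1269/52)^52 = 15,000 × 1.135128 = $17,026.92.
Effective rate on net proceeds: 17,026.92 / 14,835 − 1 = 0.147753 = 14.78%.

14.78%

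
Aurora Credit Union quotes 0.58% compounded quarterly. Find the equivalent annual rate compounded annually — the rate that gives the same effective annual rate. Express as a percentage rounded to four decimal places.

0.5813%

EAR = (1 + 0.0058/4)^4 − 1 = 0.005813.
Compounded annually, the equivalent nominal rate is the EAR itself: 0.5813%.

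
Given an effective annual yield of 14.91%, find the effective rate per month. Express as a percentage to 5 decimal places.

1.16489%

The per-month rate i satisfies (1 + i)^12 = 1 + 0.1491.
i = 1.1491^(1/12) − 1 = 0.0116489 = 1.16489%.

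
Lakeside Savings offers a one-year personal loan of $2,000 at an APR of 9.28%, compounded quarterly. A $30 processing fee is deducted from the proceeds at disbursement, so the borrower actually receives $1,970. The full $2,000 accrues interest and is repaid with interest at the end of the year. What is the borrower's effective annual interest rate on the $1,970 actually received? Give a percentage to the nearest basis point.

Amount owed after one year: 2,000 × (1 + 0.0928/4)^4 = 2,000 × 1.096080 = $2,192.16.
Effective rate on net proceeds: 2,192.16 / 1,970 − 1 = 0.112771 = 11.28%.

11.28%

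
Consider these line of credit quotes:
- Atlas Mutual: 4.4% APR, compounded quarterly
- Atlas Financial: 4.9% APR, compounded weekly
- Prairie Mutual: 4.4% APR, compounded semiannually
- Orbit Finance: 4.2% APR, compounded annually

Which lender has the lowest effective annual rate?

Orbit Finance

Atlas Mutual: (1 + 0.044/4)^4 − 1 = 4.473%
Atlas Financial: (1 + 0.049/52)^52 − 1 = 5.020%
Prairie Mutual: (1 + 0.044/2)^2 − 1 = 4.448%
Orbit Finance: compounded annually, EAR = 4.200%
The lowest effective annual rate is Orbit Finance at 4.200%.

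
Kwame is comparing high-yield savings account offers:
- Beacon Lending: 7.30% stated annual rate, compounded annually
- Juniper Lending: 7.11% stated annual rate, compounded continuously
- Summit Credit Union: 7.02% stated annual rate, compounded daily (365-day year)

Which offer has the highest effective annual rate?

Juniper Lending

Beacon Lending: compounded annually, EAR = 7.300%
Juniper Lending: e^0.0711 − 1 = 7.369%
Summit Credit Union: (1 + 0.0702/365)^365 − 1 = 7.272%
The highest effective annual rate is Juniper Lending at 7.369%.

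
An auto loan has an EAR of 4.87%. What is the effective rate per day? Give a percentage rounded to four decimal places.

0.0130%

The per-day rate i satisfies (1 + i)^365 = 1 + 0.0487.
i = 1.0487^(1/365) − 1 = 0.0001303 = 0.0130%.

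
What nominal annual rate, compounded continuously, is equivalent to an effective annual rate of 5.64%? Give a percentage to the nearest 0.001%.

5.487%

Continuous: nominal r satisfies e^r − 1 = 0.0564.
r = ln(1 + 0.0564) = ln(1.0564) = 0.054867 = 5.487%.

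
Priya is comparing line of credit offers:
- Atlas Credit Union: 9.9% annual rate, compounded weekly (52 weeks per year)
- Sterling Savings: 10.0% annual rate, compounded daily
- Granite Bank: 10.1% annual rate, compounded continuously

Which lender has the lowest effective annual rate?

Atlas Credit Union

Atlas Credit Union: (1 + 0.099/52)^52 − 1 = 10.396%
Sterling Savings: (1 + 0.100/365)^365 − 1 = 10.516%
Granite Bank: e^0.101 − 1 = 10.628%
The lowest effective annual rate is Atlas Credit Union at 10.396%.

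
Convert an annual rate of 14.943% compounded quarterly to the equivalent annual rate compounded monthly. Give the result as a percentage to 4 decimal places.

EAR = (1 + 0.14943/4)^4 − 1 = 0.158014.
Solve (1 + r/12)^12 = 1.158014: r/12 = 1.158014^(1/12) − 1 = 0.012301, so r = 0.147607 = 14.7607%.

14.7607%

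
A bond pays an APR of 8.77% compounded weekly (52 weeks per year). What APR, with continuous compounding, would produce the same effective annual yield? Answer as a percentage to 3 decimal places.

EAR = (1 + 0.0877/52)^52 − 1 = 0.091580.
Equivalent continuous rate: r = ln(1 + 0.091580) = 0.087626 = 8.763%.

8.763%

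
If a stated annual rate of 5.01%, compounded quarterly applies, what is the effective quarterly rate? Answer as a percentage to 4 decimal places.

With a nominal annual rate compounded quarterly, the periodic rate is the nominal rate divided by 4.
i = 0.0501 / 4 = 0.0125250 = 1.2525%.

1.2525%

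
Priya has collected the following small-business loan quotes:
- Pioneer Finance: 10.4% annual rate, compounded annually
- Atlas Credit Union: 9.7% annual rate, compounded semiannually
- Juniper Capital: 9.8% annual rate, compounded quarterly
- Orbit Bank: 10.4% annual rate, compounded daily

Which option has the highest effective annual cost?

Orbit Bank

Pioneer Finance: compounded annually, EAR = 10.400%
Atlas Credit Union: (1 + 0.097/2)^2 − 1 = 9.935%
Juniper Capital: (1 + 0.098/4)^4 − 1 = 10.166%
Orbit Bank: (1 + 0.104/365)^365 − 1 = 10.958%
The highest effective annual rate is Orbit Bank at 10.958%.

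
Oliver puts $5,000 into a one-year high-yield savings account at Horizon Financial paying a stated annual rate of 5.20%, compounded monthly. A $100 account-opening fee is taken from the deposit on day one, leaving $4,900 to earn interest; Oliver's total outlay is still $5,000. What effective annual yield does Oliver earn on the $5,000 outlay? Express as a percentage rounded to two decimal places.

3.22%

Value after one year: 4,900 × (1 + 0.0520/12)^12 = 4,900 × 1.053257 = $5,160.96.
Effective yield on the $5,000 outlay: 5,160.96 / 5,000 − 1 = 0.032192 = 3.22%.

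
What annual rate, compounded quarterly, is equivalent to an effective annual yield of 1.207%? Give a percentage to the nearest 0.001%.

(1 + r/4)^4 − 1 = 0.01207, so 1 + r/4 = 1.01207^(1/4).
r/4 = 0.003004, so r = 0.012016 = 1.202%.

1.202%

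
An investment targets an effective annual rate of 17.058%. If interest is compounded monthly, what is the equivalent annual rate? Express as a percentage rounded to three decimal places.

(1 + r/12)^12 − 1 = 0.17058, so 1 + r/12 = 1.17058^(1/12).
r/12 = 0.013211, so r = 0.158537 = 15.854%.

15.854%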